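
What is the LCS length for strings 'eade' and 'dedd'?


DP table for LCS of 'eade' and 'dedd':
       d  e  d  d
    0  0  0  0  0
  e 0  0  1  1  1
  a 0  0  1  1  1
  d 0  1  1  2  2
  e 0  1  2  2  2
LCS: 'ed'
LCS length = 2

2


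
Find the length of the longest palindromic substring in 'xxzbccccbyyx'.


Scanning 'xxzbccccbyyx' for palindromic substrings.
Substring at positions 3-8: 'bccccb'.
Check: reverse('bccccb') = 'bccccb' -> palindrome confirmed.
Neighbouring characters ('z' / 'y') break symmetry, so it cannot extend further.
No longer palindromic substring exists; longest length = 6

6


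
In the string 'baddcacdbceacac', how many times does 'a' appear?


Scanning 'baddcacdbceacac' for 'a':
  Position 1: 'a' -> MATCH (count: 1)
  Position 5: 'a' -> MATCH (count: 2)
  Position 11: 'a' -> MATCH (count: 3)
  Position 13: 'a' -> MATCH (count: 4)
Total occurrences of 'a': 4

4


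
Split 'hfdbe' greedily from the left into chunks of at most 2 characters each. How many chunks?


'hfdbe' has 5 characters.
Chunking with max size 2:
  Chunk 1: 'hf' (positions 0-1)
  Chunk 2: 'db' (positions 2-3)
  Chunk 3: 'e' (positions 4-4)
Total chunks: ceil(5 / 2) = 3

3


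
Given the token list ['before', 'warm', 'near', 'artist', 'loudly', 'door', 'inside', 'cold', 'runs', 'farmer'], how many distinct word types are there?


Listing all tokens and tracking unique types:
  Token 1: 'before' -> NEW (unique so far: 1)
  Token 2: 'warm' -> NEW (unique so far: 2)
  Token 3: 'near' -> NEW (unique so far: 3)
  Token 4: 'artist' -> NEW (unique so far: 4)
  Token 5: 'loudly' -> NEW (unique so far: 5)
  Token 6: 'door' -> NEW (unique so far: 6)
  Token 7: 'inside' -> NEW (unique so far: 7)
  Token 8: 'cold' -> NEW (unique so far: 8)
  Token 9: 'runs' -> NEW (unique so far: 9)
  Token 10: 'farmer' -> NEW (unique so far: 10)
Unique types: ('artist', 'before', 'cold', 'door', 'farmer', 'inside', 'loudly', 'near', 'runs', 'warm')
Vocabulary size: 10

10


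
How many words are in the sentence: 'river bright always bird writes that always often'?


Counting words by splitting on spaces:
  Word 1: 'river'
  Word 2: 'bright'
  Word 3: 'always'
  Word 4: 'bird'
  Word 5: 'writes'
  Word 6: 'that'
  Word 7: 'always'
  Word 8: 'often'
Total words: 8

8


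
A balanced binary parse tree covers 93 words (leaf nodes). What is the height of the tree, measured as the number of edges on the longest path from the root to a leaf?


In a balanced binary tree with n leaves the deepest leaf is ceil(log2(n)) edges below the root.
log2(93) = 6.5392
ceil(6.5392) = 7
height (edges) = 7

7


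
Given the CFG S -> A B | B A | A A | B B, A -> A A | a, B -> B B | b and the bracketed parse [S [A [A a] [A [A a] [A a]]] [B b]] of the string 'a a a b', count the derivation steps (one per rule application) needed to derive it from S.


Every bracketed nonterminal node [X ...] in the tree is produced by exactly one rule application.
Reading the tree off as a leftmost derivation:
  Step 1: S  =>  A B   (applied S -> A B)
  Step 2: A B  =>  A A B   (applied A -> A A)
  Step 3: A A B  =>  a A B   (applied A -> a)
  Step 4: a A B  =>  a A A B   (applied A -> A A)
  Step 5: a A A B  =>  a a A B   (applied A -> a)
  Step 6: a a A B  =>  a a a B   (applied A -> a)
  Step 7: a a a B  =>  a a a b   (applied B -> b)
Final yield: a a a b
Total rewrite steps: 7

7


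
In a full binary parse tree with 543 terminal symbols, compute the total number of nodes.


Leaf nodes (terminals): 543
Internal nodes = n - 1 = 543 - 1 = 542
Total = leaves + internal = 543 + 542 = 1085

1085


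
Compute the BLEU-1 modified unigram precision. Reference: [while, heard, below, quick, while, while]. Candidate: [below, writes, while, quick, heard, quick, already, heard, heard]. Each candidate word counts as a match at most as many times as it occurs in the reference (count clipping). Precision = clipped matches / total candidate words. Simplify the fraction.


Reference word counts: {'below': 1, 'heard': 1, 'quick': 1, 'while': 3}
Checking each candidate word (with clipping):
  'below' -> in reference (ref count 1, used 1/1) -> match (matches: 1)
  'writes' -> not in reference -> no match (matches: 1)
  'while' -> in reference (ref count 3, used 1/3) -> match (matches: 2)
  'quick' -> in reference (ref count 1, used 1/1) -> match (matches: 3)
  'heard' -> in reference (ref count 1, used 1/1) -> match (matches: 4)
  'quick' -> ref count 1 already used up (1/1) -> clipped, no match (matches: 4)
  'already' -> not in reference -> no match (matches: 4)
  'heard' -> ref count 1 already used up (1/1) -> clipped, no match (matches: 4)
  'heard' -> ref count 1 already used up (1/1) -> clipped, no match (matches: 4)
Clipped matches: 4, Candidate length: 9
Precision = 4/9

4/9


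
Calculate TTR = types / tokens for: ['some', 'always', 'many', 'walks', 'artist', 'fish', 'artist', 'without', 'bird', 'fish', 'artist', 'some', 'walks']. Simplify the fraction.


Tokens: 13
Unique types: ('always', 'artist', 'bird', 'fish', 'many', 'some', 'walks', 'without') = 8
TTR = 8/13
Already in lowest terms.

8/13


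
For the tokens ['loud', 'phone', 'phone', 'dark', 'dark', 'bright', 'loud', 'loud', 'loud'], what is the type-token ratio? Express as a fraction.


Tokens: 9
Unique types: ('bright', 'dark', 'loud', 'phone') = 4
TTR = 4/9
Already in lowest terms.

4/9


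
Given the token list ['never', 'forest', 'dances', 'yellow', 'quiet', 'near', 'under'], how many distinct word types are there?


Listing all tokens and tracking unique types:
  Token 1: 'never' -> NEW (unique so far: 1)
  Token 2: 'forest' -> NEW (unique so far: 2)
  Token 3: 'dances' -> NEW (unique so far: 3)
  Token 4: 'yellow' -> NEW (unique so far: 4)
  Token 5: 'quiet' -> NEW (unique so far: 5)
  Token 6: 'near' -> NEW (unique so far: 6)
  Token 7: 'under' -> NEW (unique so far: 7)
Unique types: ('dances', 'forest', 'near', 'never', 'quiet', 'under', 'yellow')
Vocabulary size: 7

7


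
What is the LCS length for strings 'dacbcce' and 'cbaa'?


DP table for LCS of 'dacbcce' and 'cbaa':
       c  b  a  a
    0  0  0  0  0
  d 0  0  0  0  0
  a 0  0  0  1  1
  c 0  1  1  1  1
  b 0  1  2  2  2
  c 0  1  2  2  2
  c 0  1  2  2  2
  e 0  1  2  2  2
LCS: 'cb'
LCS length = 2

2


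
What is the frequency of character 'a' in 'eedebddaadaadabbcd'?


Scanning 'eedebddaadaadabbcd' for 'a':
  Position 7: 'a' -> MATCH (count: 1)
  Position 8: 'a' -> MATCH (count: 2)
  Position 10: 'a' -> MATCH (count: 3)
  Position 11: 'a' -> MATCH (count: 4)
  Position 13: 'a' -> MATCH (count: 5)
Total occurrences of 'a': 5

5


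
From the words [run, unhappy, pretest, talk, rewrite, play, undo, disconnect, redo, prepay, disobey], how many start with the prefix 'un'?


Checking each word for prefix 'un':
  'run' -> no (count: 0)
  'unhappy' -> YES, starts with 'un' (count: 1)
  'pretest' -> no (count: 1)
  'talk' -> no (count: 1)
  'rewrite' -> no (count: 1)
  'play' -> no (count: 1)
  'undo' -> YES, starts with 'un' (count: 2)
  'disconnect' -> no (count: 2)
  'redo' -> no (count: 2)
  'prepay' -> no (count: 2)
  'disobey' -> no (count: 2)
Total with prefix 'un': 2

2


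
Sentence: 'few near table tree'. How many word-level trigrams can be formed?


Word trigrams from [4] words:
  Trigram 1: (few near table)
  Trigram 2: (near table tree)
Total word trigrams: 4 - 2 = 2

2


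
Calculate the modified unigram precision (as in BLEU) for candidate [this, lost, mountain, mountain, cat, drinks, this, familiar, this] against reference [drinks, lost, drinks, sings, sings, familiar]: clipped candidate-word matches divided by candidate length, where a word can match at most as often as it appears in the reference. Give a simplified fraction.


Reference word counts: {'drinks': 2, 'familiar': 1, 'lost': 1, 'sings': 2}
Checking each candidate word (with clipping):
  'this' -> not in reference -> no match (matches: 0)
  'lost' -> in reference (ref count 1, used 1/1) -> match (matches: 1)
  'mountain' -> not in reference -> no match (matches: 1)
  'mountain' -> not in reference -> no match (matches: 1)
  'cat' -> not in reference -> no match (matches: 1)
  'drinks' -> in reference (ref count 2, used 1/2) -> match (matches: 2)
  'this' -> not in reference -> no match (matches: 2)
  'familiar' -> in reference (ref count 1, used 1/1) -> match (matches: 3)
  'this' -> not in reference -> no match (matches: 3)
Clipped matches: 3, Candidate length: 9
Precision = 3/9 = 1/3

1/3


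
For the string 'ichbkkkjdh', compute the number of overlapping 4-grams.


String 'ichbkkkjdh' has length L = 10.
Number of overlapping n-grams = L - n + 1
Substituting: 10 - 4 + 1 = 7

7


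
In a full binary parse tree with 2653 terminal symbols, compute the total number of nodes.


Leaf nodes (terminals): 2653
Internal nodes = n - 1 = 2653 - 1 = 2652
Total = leaves + internal = 2653 + 2652 = 5305

5305


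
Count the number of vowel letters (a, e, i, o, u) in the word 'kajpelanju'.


Scanning each character of 'kajpelanju':
  Position 1: 'k' -> consonant (running count: 0)
  Position 2: 'a' -> vowel (running count: 1)
  Position 3: 'j' -> consonant (running count: 1)
  Position 4: 'p' -> consonant (running count: 1)
  Position 5: 'e' -> vowel (running count: 2)
  Position 6: 'l' -> consonant (running count: 2)
  Position 7: 'a' -> vowel (running count: 3)
  Position 8: 'n' -> consonant (running count: 3)
  Position 9: 'j' -> consonant (running count: 3)
  Position 10: 'u' -> vowel (running count: 4)
Total vowels: 4

4


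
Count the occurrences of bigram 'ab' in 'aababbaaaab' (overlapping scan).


Scanning 'aababbaaaab' for bigram 'ab':
  Position 0: 'aa' -> no
  Position 1: 'ab' -> MATCH
  Position 2: 'ba' -> no
  Position 3: 'ab' -> MATCH
  Position 4: 'bb' -> no
  Position 5: 'ba' -> no
  Position 6: 'aa' -> no
  Position 7: 'aa' -> no
  Position 8: 'aa' -> no
  Position 9: 'ab' -> MATCH
Total matches: 3

3


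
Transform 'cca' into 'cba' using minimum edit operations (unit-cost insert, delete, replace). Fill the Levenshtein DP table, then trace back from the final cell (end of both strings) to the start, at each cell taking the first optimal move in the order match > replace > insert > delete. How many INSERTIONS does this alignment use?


Edit distance = 1. Backtracking from cell (3, 3) with preference match > replace > insert > delete,
then listing the resulting alignment 'cca' -> 'cba' left to right:
  Step 1: keep 'c'
  Step 2: replace c->b
  Step 3: keep 'a'
Total insertions: 0

0


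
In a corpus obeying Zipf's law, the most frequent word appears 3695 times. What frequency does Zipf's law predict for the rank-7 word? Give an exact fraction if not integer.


Zipf's law: freq(rank) = f1 / rank
f1 = 3695, rank = 7
freq = 3695 / 7
GCD(3695, 7) = 1
Simplified: 3695/7

3695/7


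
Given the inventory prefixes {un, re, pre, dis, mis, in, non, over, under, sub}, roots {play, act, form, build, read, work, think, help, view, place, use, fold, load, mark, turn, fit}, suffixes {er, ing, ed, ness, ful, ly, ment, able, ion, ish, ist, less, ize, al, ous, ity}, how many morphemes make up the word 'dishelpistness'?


Segmenting 'dishelpistness' against the inventory:
  'dis' -> prefix (morpheme 1)
  'help' -> root (morpheme 2)
  'ist' -> suffix (morpheme 3)
  'ness' -> suffix (morpheme 4)
Total morphemes: 4

4


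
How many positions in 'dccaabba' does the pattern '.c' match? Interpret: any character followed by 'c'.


Pattern: .c means any character followed by 'c'.
Scanning 'dccaabba' position-by-position:
  Pos 0: window 'dc' -> MATCH
  Pos 1: window 'cc' -> MATCH
  Pos 2: window 'ca' -> no
  Pos 3: window 'aa' -> no
  Pos 4: window 'ab' -> no
  Pos 5: window 'bb' -> no
  Pos 6: window 'ba' -> no
  Pos 7: window 'a' -> no
Total matches: 2

2


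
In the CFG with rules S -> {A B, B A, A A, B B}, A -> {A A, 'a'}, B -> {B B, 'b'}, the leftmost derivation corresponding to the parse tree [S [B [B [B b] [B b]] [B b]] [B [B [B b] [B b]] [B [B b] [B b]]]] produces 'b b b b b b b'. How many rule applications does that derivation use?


Every bracketed nonterminal node [X ...] in the tree is produced by exactly one rule application.
Reading the tree off as a leftmost derivation:
  Step 1: S  =>  B B   (applied S -> B B)
  Step 2: B B  =>  B B B   (applied B -> B B)
  Step 3: B B B  =>  B B B B   (applied B -> B B)
  Step 4: B B B B  =>  b B B B   (applied B -> b)
  Step 5: b B B B  =>  b b B B   (applied B -> b)
  Step 6: b b B B  =>  b b b B   (applied B -> b)
  Step 7: b b b B  =>  b b b B B   (applied B -> B B)
  Step 8: b b b B B  =>  b b b B B B   (applied B -> B B)
  Step 9: b b b B B B  =>  b b b b B B   (applied B -> b)
  Step 10: b b b b B B  =>  b b b b b B   (applied B -> b)
  Step 11: b b b b b B  =>  b b b b b B B   (applied B -> B B)
  Step 12: b b b b b B B  =>  b b b b b b B   (applied B -> b)
  Step 13: b b b b b b B  =>  b b b b b b b   (applied B -> b)
Final yield: b b b b b b b
Total rewrite steps: 13

13


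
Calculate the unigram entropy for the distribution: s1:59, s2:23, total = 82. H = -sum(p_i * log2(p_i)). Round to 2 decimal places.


Computing entropy H = -sum(p_i * log2(p_i)):
  s1: p = 59/82 = 0.7195, -p*log2(p) = 0.3417
  s2: p = 23/82 = 0.2805, -p*log2(p) = 0.5144
H = sum of terms = 0.8561
Rounded to 2 decimals: 0.86

0.86


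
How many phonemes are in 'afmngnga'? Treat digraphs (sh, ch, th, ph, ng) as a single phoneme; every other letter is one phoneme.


Parsing 'afmngnga' greedily, digraphs first:
  'a' -> vowel phoneme (phonemes so far: 1)
  'f' -> consonant phoneme (phonemes so far: 2)
  'm' -> consonant phoneme (phonemes so far: 3)
  'ng' -> digraph (1 consonant phoneme) (phonemes so far: 4)
  'ng' -> digraph (1 consonant phoneme) (phonemes so far: 5)
  'a' -> vowel phoneme (phonemes so far: 6)
Total phonemes: 6

6


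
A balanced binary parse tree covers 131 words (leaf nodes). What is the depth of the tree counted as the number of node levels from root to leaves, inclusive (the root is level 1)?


In a balanced binary tree with n leaves the deepest leaf is ceil(log2(n)) edges below the root,
so counting node levels inclusive of root and leaves gives ceil(log2(n)) + 1 levels.
log2(131) = 7.0334
ceil(7.0334) = 8
levels = 8 + 1 = 9

9


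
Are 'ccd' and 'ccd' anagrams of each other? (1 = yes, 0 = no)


Sort characters of 'ccd': 'ccd'
Sort characters of 'ccd': 'ccd'
Sorted forms match -> they ARE anagrams
Result: 1

1


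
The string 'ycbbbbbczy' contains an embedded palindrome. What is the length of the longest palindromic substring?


Scanning 'ycbbbbbczy' for palindromic substrings.
Substring at positions 1-7: 'cbbbbbc'.
Check: reverse('cbbbbbc') = 'cbbbbbc' -> palindrome confirmed.
Neighbouring characters ('y' / 'z') break symmetry, so it cannot extend further.
No longer palindromic substring exists; longest length = 7

7


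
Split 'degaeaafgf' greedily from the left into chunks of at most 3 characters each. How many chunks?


'degaeaafgf' has 10 characters.
Chunking with max size 3:
  Chunk 1: 'deg' (positions 0-2)
  Chunk 2: 'aea' (positions 3-5)
  Chunk 3: 'afg' (positions 6-8)
  Chunk 4: 'f' (positions 9-9)
Total chunks: ceil(10 / 3) = 4

4


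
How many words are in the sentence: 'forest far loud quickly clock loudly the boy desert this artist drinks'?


Counting words by splitting on spaces:
  Word 1: 'forest'
  Word 2: 'far'
  Word 3: 'loud'
  Word 4: 'quickly'
  Word 5: 'clock'
  Word 6: 'loudly'
  Word 7: 'the'
  Word 8: 'boy'
  Word 9: 'desert'
  Word 10: 'this'
  Word 11: 'artist'
  Word 12: 'drinks'
Total words: 12

12


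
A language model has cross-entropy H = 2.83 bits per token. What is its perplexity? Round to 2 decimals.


Perplexity formula: PP = 2^H
H = 2.83
PP = 2^2.83
Decompose: 2^2.83 = 2^2 * 2^0.83
2^2 = 4, 2^0.83 ~ 1.7776854
PP ~ 4 * 1.7776854 = 7.1107416
Rounded to 2 decimals: 7.11

7.11


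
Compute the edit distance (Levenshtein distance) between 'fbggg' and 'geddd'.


Building DP table for s1='fbggg' (len 5) and s2='geddd' (len 5):
       g  e  d  d  d
    0  1  2  3  4  5
  f 1  1  2  3  4  5
  b 2  2  2  3  4  5
  g 3  2  3  3  4  5
  g 4  3  3  4  4  5
  g 5  4  4  4  5  5
Edit distance = dp[5][5] = 5

5


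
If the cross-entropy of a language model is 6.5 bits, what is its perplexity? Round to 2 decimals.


Perplexity formula: PP = 2^H
H = 6.5
PP = 2^6.5
Decompose: 2^6.5 = 2^6 * 2^0.5 = 2^6 * sqrt(2)
2^6 = 64, sqrt(2) ~ 1.4142136
PP ~ 64 * 1.4142136 = 90.5096704
Rounded to 2 decimals: 90.51

90.51


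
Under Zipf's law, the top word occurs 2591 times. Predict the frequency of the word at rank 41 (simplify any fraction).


Zipf's law: freq(rank) = f1 / rank
f1 = 2591, rank = 41
freq = 2591 / 41
GCD(2591, 41) = 1
Simplified: 2591/41

2591/41


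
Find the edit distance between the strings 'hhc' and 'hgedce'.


Building DP table for s1='hhc' (len 3) and s2='hgedce' (len 6):
       h  g  e  d  c  e
    0  1  2  3  4  5  6
  h 1  0  1  2  3  4  5
  h 2  1  1  2  3  4  5
  c 3  2  2  2  3  3  4
Edit distance = dp[3][6] = 4

4


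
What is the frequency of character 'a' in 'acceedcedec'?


Scanning 'acceedcedec' for 'a':
  Position 0: 'a' -> MATCH (count: 1)
Total occurrences of 'a': 1

1


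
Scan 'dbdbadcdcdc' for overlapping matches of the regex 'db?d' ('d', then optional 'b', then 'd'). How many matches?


Pattern: db?d means 'd', then optional 'b', then 'd'.
Scanning 'dbdbadcdcdc' position-by-position:
  Pos 0: window 'dbd' -> MATCH
  Pos 1: window 'bdb' -> no
  Pos 2: window 'dba' -> no
  Pos 3: window 'bad' -> no
  Pos 4: window 'adc' -> no
  Pos 5: window 'dcd' -> no
  Pos 6: window 'cdc' -> no
  Pos 7: window 'dcd' -> no
  Pos 8: window 'cdc' -> no
  Pos 9: window 'dc' -> no
  Pos 10: window 'c' -> no
Total matches: 1

1


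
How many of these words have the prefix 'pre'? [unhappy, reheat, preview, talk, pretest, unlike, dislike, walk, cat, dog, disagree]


Checking each word for prefix 'pre':
  'unhappy' -> no (count: 0)
  'reheat' -> no (count: 0)
  'preview' -> YES, starts with 'pre' (count: 1)
  'talk' -> no (count: 1)
  'pretest' -> YES, starts with 'pre' (count: 2)
  'unlike' -> no (count: 2)
  'dislike' -> no (count: 2)
  'walk' -> no (count: 2)
  'cat' -> no (count: 2)
  'dog' -> no (count: 2)
  'disagree' -> no (count: 2)
Total with prefix 'pre': 2

2


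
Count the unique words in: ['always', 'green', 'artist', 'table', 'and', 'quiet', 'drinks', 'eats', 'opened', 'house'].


Listing all tokens and tracking unique types:
  Token 1: 'always' -> NEW (unique so far: 1)
  Token 2: 'green' -> NEW (unique so far: 2)
  Token 3: 'artist' -> NEW (unique so far: 3)
  Token 4: 'table' -> NEW (unique so far: 4)
  Token 5: 'and' -> NEW (unique so far: 5)
  Token 6: 'quiet' -> NEW (unique so far: 6)
  Token 7: 'drinks' -> NEW (unique so far: 7)
  Token 8: 'eats' -> NEW (unique so far: 8)
  Token 9: 'opened' -> NEW (unique so far: 9)
  Token 10: 'house' -> NEW (unique so far: 10)
Unique types: ('always', 'and', 'artist', 'drinks', 'eats', 'green', 'house', 'opened', 'quiet', 'table')
Vocabulary size: 10

10


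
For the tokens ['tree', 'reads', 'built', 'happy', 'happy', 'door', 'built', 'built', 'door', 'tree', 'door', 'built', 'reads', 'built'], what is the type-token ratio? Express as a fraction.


Tokens: 14
Unique types: ('built', 'door', 'happy', 'reads', 'tree') = 5
TTR = 5/14
Already in lowest terms.

5/14


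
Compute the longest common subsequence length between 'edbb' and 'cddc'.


DP table for LCS of 'edbb' and 'cddc':
       c  d  d  c
    0  0  0  0  0
  e 0  0  0  0  0
  d 0  0  1  1  1
  b 0  0  1  1  1
  b 0  0  1  1  1
LCS: 'd'
LCS length = 1

1


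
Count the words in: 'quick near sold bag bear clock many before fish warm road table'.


Counting words by splitting on spaces:
  Word 1: 'quick'
  Word 2: 'near'
  Word 3: 'sold'
  Word 4: 'bag'
  Word 5: 'bear'
  Word 6: 'clock'
  Word 7: 'many'
  Word 8: 'before'
  Word 9: 'fish'
  Word 10: 'warm'
  Word 11: 'road'
  Word 12: 'table'
Total words: 12

12


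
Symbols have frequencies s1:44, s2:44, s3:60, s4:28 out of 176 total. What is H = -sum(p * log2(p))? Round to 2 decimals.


Computing entropy H = -sum(p_i * log2(p_i)):
  s1: p = 44/176 = 0.2500, -p*log2(p) = 0.5000
  s2: p = 44/176 = 0.2500, -p*log2(p) = 0.5000
  s3: p = 60/176 = 0.3409, -p*log2(p) = 0.5293
  s4: p = 28/176 = 0.1591, -p*log2(p) = 0.4219
H = sum of terms = 1.9512
Rounded to 2 decimals: 1.95

1.95


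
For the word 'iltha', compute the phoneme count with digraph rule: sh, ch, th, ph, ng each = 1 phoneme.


Parsing 'iltha' greedily, digraphs first:
  'i' -> vowel phoneme (phonemes so far: 1)
  'l' -> consonant phoneme (phonemes so far: 2)
  'th' -> digraph (1 consonant phoneme) (phonemes so far: 3)
  'a' -> vowel phoneme (phonemes so far: 4)
Total phonemes: 4

4


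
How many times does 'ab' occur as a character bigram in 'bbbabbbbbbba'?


Scanning 'bbbabbbbbbba' for bigram 'ab':
  Position 0: 'bb' -> no
  Position 1: 'bb' -> no
  Position 2: 'ba' -> no
  Position 3: 'ab' -> MATCH
  Position 4: 'bb' -> no
  Position 5: 'bb' -> no
  Position 6: 'bb' -> no
  Position 7: 'bb' -> no
  Position 8: 'bb' -> no
  Position 9: 'bb' -> no
  Position 10: 'ba' -> no
Total matches: 1

1


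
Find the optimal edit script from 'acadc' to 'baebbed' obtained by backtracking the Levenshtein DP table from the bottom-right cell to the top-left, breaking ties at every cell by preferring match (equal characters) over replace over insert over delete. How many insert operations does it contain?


Edit distance = 6. Backtracking from cell (5, 7) with preference match > replace > insert > delete,
then listing the resulting alignment 'acadc' -> 'baebbed' left to right:
  Step 1: insert 'b' [insertion #1]
  Step 2: keep 'a'
  Step 3: insert 'e' [insertion #2]
  Step 4: replace c->b
  Step 5: replace a->b
  Step 6: replace d->e
  Step 7: replace c->d
Total insertions: 2

2


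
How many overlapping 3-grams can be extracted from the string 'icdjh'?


String 'icdjh' has length L = 5.
Number of overlapping n-grams = L - n + 1
Substituting: 5 - 3 + 1 = 3

3


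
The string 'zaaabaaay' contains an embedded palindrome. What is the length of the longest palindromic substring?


Scanning 'zaaabaaay' for palindromic substrings.
Substring at positions 1-7: 'aaabaaa'.
Check: reverse('aaabaaa') = 'aaabaaa' -> palindrome confirmed.
Neighbouring characters ('z' / 'y') break symmetry, so it cannot extend further.
No longer palindromic substring exists; longest length = 7

7


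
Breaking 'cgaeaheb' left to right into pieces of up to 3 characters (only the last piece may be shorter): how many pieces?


'cgaeaheb' has 8 characters.
Chunking with max size 3:
  Chunk 1: 'cga' (positions 0-2)
  Chunk 2: 'eah' (positions 3-5)
  Chunk 3: 'eb' (positions 6-7)
Total chunks: ceil(8 / 3) = 3

3


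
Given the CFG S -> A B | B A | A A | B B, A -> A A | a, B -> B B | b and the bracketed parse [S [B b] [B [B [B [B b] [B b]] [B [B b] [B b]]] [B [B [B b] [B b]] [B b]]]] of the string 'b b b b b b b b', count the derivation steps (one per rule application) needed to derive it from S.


Every bracketed nonterminal node [X ...] in the tree is produced by exactly one rule application.
Reading the tree off as a leftmost derivation:
  Step 1: S  =>  B B   (applied S -> B B)
  Step 2: B B  =>  b B   (applied B -> b)
  Step 3: b B  =>  b B B   (applied B -> B B)
  Step 4: b B B  =>  b B B B   (applied B -> B B)
  Step 5: b B B B  =>  b B B B B   (applied B -> B B)
  Step 6: b B B B B  =>  b b B B B   (applied B -> b)
  Step 7: b b B B B  =>  b b b B B   (applied B -> b)
  Step 8: b b b B B  =>  b b b B B B   (applied B -> B B)
  Step 9: b b b B B B  =>  b b b b B B   (applied B -> b)
  Step 10: b b b b B B  =>  b b b b b B   (applied B -> b)
  Step 11: b b b b b B  =>  b b b b b B B   (applied B -> B B)
  Step 12: b b b b b B B  =>  b b b b b B B B   (applied B -> B B)
  Step 13: b b b b b B B B  =>  b b b b b b B B   (applied B -> b)
  Step 14: b b b b b b B B  =>  b b b b b b b B   (applied B -> b)
  Step 15: b b b b b b b B  =>  b b b b b b b b   (applied B -> b)
Final yield: b b b b b b b b
Total rewrite steps: 15

15


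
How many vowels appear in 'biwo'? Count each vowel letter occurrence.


Scanning each character of 'biwo':
  Position 1: 'b' -> consonant (running count: 0)
  Position 2: 'i' -> vowel (running count: 1)
  Position 3: 'w' -> consonant (running count: 1)
  Position 4: 'o' -> vowel (running count: 2)
Total vowels: 2

2


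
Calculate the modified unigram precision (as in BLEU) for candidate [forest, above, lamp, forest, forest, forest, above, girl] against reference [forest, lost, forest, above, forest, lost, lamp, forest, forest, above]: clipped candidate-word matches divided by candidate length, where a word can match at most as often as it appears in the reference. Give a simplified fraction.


Reference word counts: {'above': 2, 'forest': 5, 'lamp': 1, 'lost': 2}
Checking each candidate word (with clipping):
  'forest' -> in reference (ref count 5, used 1/5) -> match (matches: 1)
  'above' -> in reference (ref count 2, used 1/2) -> match (matches: 2)
  'lamp' -> in reference (ref count 1, used 1/1) -> match (matches: 3)
  'forest' -> in reference (ref count 5, used 2/5) -> match (matches: 4)
  'forest' -> in reference (ref count 5, used 3/5) -> match (matches: 5)
  'forest' -> in reference (ref count 5, used 4/5) -> match (matches: 6)
  'above' -> in reference (ref count 2, used 2/2) -> match (matches: 7)
  'girl' -> not in reference -> no match (matches: 7)
Clipped matches: 7, Candidate length: 8
Precision = 7/8

7/8


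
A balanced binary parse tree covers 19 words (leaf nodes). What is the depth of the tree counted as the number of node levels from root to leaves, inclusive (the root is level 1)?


In a balanced binary tree with n leaves the deepest leaf is ceil(log2(n)) edges below the root,
so counting node levels inclusive of root and leaves gives ceil(log2(n)) + 1 levels.
log2(19) = 4.2479
ceil(4.2479) = 5
levels = 5 + 1 = 6

6


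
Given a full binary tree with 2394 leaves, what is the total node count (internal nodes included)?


Leaf nodes (terminals): 2394
Internal nodes = n - 1 = 2394 - 1 = 2393
Total = leaves + internal = 2394 + 2393 = 4787

4787


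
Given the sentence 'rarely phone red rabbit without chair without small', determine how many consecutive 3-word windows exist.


Word trigrams from [8] words:
  Trigram 1: (rarely phone red)
  Trigram 2: (phone red rabbit)
  Trigram 3: (red rabbit without)
  Trigram 4: (rabbit without chair)
  Trigram 5: (without chair without)
  Trigram 6: (chair without small)
Total word trigrams: 8 - 2 = 6

6


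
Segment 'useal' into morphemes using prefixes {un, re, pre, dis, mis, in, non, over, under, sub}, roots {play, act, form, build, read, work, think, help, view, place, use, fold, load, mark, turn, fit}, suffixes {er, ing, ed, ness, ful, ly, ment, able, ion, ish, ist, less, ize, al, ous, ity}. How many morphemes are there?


Segmenting 'useal' against the inventory:
  'use' -> root (morpheme 1)
  'al' -> suffix (morpheme 2)
Total morphemes: 2

2


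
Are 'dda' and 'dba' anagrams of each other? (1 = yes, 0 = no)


Sort characters of 'dda': 'add'
Sort characters of 'dba': 'abd'
Sorted forms differ -> they are NOT anagrams
Result: 0

0


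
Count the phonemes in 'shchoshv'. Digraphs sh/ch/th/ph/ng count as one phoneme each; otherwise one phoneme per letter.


Parsing 'shchoshv' greedily, digraphs first:
  'sh' -> digraph (1 consonant phoneme) (phonemes so far: 1)
  'ch' -> digraph (1 consonant phoneme) (phonemes so far: 2)
  'o' -> vowel phoneme (phonemes so far: 3)
  'sh' -> digraph (1 consonant phoneme) (phonemes so far: 4)
  'v' -> consonant phoneme (phonemes so far: 5)
Total phonemes: 5

5


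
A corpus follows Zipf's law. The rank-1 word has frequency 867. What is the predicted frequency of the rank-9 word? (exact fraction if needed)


Zipf's law: freq(rank) = f1 / rank
f1 = 867, rank = 9
freq = 867 / 9
GCD(867, 9) = 3
Simplified: 289/3

289/3


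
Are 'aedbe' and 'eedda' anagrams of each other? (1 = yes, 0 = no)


Sort characters of 'aedbe': 'abdee'
Sort characters of 'eedda': 'addee'
Sorted forms differ -> they are NOT anagrams
Result: 0

0


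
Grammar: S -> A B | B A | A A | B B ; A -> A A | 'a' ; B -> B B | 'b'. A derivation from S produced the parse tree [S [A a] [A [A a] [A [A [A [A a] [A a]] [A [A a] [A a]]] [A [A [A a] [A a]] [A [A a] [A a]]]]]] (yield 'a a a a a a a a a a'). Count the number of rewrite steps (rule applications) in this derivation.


Every bracketed nonterminal node [X ...] in the tree is produced by exactly one rule application.
Reading the tree off as a leftmost derivation:
  Step 1: S  =>  A A   (applied S -> A A)
  Step 2: A A  =>  a A   (applied A -> a)
  Step 3: a A  =>  a A A   (applied A -> A A)
  Step 4: a A A  =>  a a A   (applied A -> a)
  Step 5: a a A  =>  a a A A   (applied A -> A A)
  Step 6: a a A A  =>  a a A A A   (applied A -> A A)
  Step 7: a a A A A  =>  a a A A A A   (applied A -> A A)
  Step 8: a a A A A A  =>  a a a A A A   (applied A -> a)
  Step 9: a a a A A A  =>  a a a a A A   (applied A -> a)
  Step 10: a a a a A A  =>  a a a a A A A   (applied A -> A A)
  Step 11: a a a a A A A  =>  a a a a a A A   (applied A -> a)
  Step 12: a a a a a A A  =>  a a a a a a A   (applied A -> a)
  Step 13: a a a a a a A  =>  a a a a a a A A   (applied A -> A A)
  Step 14: a a a a a a A A  =>  a a a a a a A A A   (applied A -> A A)
  Step 15: a a a a a a A A A  =>  a a a a a a a A A   (applied A -> a)
  Step 16: a a a a a a a A A  =>  a a a a a a a a A   (applied A -> a)
  Step 17: a a a a a a a a A  =>  a a a a a a a a A A   (applied A -> A A)
  Step 18: a a a a a a a a A A  =>  a a a a a a a a a A   (applied A -> a)
  Step 19: a a a a a a a a a A  =>  a a a a a a a a a a   (applied A -> a)
Final yield: a a a a a a a a a a
Total rewrite steps: 19

19


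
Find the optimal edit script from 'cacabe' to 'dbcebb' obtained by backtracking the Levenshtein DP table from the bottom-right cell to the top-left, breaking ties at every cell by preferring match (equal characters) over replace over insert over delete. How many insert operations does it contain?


Edit distance = 4. Backtracking from cell (6, 6) with preference match > replace > insert > delete,
then listing the resulting alignment 'cacabe' -> 'dbcebb' left to right:
  Step 1: replace c->d
  Step 2: replace a->b
  Step 3: keep 'c'
  Step 4: replace a->e
  Step 5: keep 'b'
  Step 6: replace e->b
Total insertions: 0

0


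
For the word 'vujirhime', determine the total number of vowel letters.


Scanning each character of 'vujirhime':
  Position 1: 'v' -> consonant (running count: 0)
  Position 2: 'u' -> vowel (running count: 1)
  Position 3: 'j' -> consonant (running count: 1)
  Position 4: 'i' -> vowel (running count: 2)
  Position 5: 'r' -> consonant (running count: 2)
  Position 6: 'h' -> consonant (running count: 2)
  Position 7: 'i' -> vowel (running count: 3)
  Position 8: 'm' -> consonant (running count: 3)
  Position 9: 'e' -> vowel (running count: 4)
Total vowels: 4

4


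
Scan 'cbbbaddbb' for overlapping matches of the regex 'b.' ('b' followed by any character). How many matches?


Pattern: b. means 'b' followed by any character.
Scanning 'cbbbaddbb' position-by-position:
  Pos 0: window 'cb' -> no
  Pos 1: window 'bb' -> MATCH
  Pos 2: window 'bb' -> MATCH
  Pos 3: window 'ba' -> MATCH
  Pos 4: window 'ad' -> no
  Pos 5: window 'dd' -> no
  Pos 6: window 'db' -> no
  Pos 7: window 'bb' -> MATCH
  Pos 8: window 'b' -> no
Total matches: 4

4


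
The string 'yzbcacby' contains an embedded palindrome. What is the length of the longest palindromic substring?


Scanning 'yzbcacby' for palindromic substrings.
Substring at positions 2-6: 'bcacb'.
Check: reverse('bcacb') = 'bcacb' -> palindrome confirmed.
Neighbouring characters ('z' / 'y') break symmetry, so it cannot extend further.
No longer palindromic substring exists; longest length = 5

5


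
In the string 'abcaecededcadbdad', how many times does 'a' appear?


Scanning 'abcaecededcadbdad' for 'a':
  Position 0: 'a' -> MATCH (count: 1)
  Position 3: 'a' -> MATCH (count: 2)
  Position 11: 'a' -> MATCH (count: 3)
  Position 15: 'a' -> MATCH (count: 4)
Total occurrences of 'a': 4

4


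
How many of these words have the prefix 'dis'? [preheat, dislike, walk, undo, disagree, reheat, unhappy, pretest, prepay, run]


Checking each word for prefix 'dis':
  'preheat' -> no (count: 0)
  'dislike' -> YES, starts with 'dis' (count: 1)
  'walk' -> no (count: 1)
  'undo' -> no (count: 1)
  'disagree' -> YES, starts with 'dis' (count: 2)
  'reheat' -> no (count: 2)
  'unhappy' -> no (count: 2)
  'pretest' -> no (count: 2)
  'prepay' -> no (count: 2)
  'run' -> no (count: 2)
Total with prefix 'dis': 2

2


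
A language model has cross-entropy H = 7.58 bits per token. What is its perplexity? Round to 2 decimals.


Perplexity formula: PP = 2^H
H = 7.58
PP = 2^7.58
Decompose: 2^7.58 = 2^7 * 2^0.58
2^7 = 128, 2^0.58 ~ 1.4948492
PP ~ 128 * 1.4948492 = 191.3406976
Rounded to 2 decimals: 191.34

191.34


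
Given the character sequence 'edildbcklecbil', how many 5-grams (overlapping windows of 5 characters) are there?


String 'edildbcklecbil' has length L = 14.
Number of overlapping n-grams = L - n + 1
Substituting: 14 - 5 + 1 = 10

10


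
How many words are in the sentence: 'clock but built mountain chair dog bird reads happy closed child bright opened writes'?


Counting words by splitting on spaces:
  Word 1: 'clock'
  Word 2: 'but'
  Word 3: 'built'
  Word 4: 'mountain'
  Word 5: 'chair'
  Word 6: 'dog'
  Word 7: 'bird'
  Word 8: 'reads'
  Word 9: 'happy'
  Word 10: 'closed'
  Word 11: 'child'
  Word 12: 'bright'
  Word 13: 'opened'
  Word 14: 'writes'
Total words: 14

14


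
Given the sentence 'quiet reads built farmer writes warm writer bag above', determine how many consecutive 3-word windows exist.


Word trigrams from [9] words:
  Trigram 1: (quiet reads built)
  Trigram 2: (reads built farmer)
  Trigram 3: (built farmer writes)
  Trigram 4: (farmer writes warm)
  Trigram 5: (writes warm writer)
  Trigram 6: (warm writer bag)
  Trigram 7: (writer bag above)
Total word trigrams: 9 - 2 = 7

7


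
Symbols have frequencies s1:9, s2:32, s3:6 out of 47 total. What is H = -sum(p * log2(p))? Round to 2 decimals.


Computing entropy H = -sum(p_i * log2(p_i)):
  s1: p = 9/47 = 0.1915, -p*log2(p) = 0.4566
  s2: p = 32/47 = 0.6809, -p*log2(p) = 0.3776
  s3: p = 6/47 = 0.1277, -p*log2(p) = 0.3791
H = sum of terms = 1.2133
Rounded to 2 decimals: 1.21

1.21


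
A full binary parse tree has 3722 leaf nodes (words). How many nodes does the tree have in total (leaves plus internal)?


Leaf nodes (terminals): 3722
Internal nodes = n - 1 = 3722 - 1 = 3721
Total = leaves + internal = 3722 + 3721 = 7443

7443


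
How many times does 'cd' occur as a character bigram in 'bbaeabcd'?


Scanning 'bbaeabcd' for bigram 'cd':
  Position 0: 'bb' -> no
  Position 1: 'ba' -> no
  Position 2: 'ae' -> no
  Position 3: 'ea' -> no
  Position 4: 'ab' -> no
  Position 5: 'bc' -> no
  Position 6: 'cd' -> MATCH
Total matches: 1

1


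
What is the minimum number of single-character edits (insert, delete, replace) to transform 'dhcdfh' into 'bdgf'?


Building DP table for s1='dhcdfh' (len 6) and s2='bdgf' (len 4):
       b  d  g  f
    0  1  2  3  4
  d 1  1  1  2  3
  h 2  2  2  2  3
  c 3  3  3  3  3
  d 4  4  3  4  4
  f 5  5  4  4  4
  h 6  6  5  5  5
Edit distance = dp[6][4] = 5

5


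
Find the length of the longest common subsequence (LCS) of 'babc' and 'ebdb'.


DP table for LCS of 'babc' and 'ebdb':
       e  b  d  b
    0  0  0  0  0
  b 0  0  1  1  1
  a 0  0  1  1  1
  b 0  0  1  1  2
  c 0  0  1  1  2
LCS: 'bb'
LCS length = 2

2


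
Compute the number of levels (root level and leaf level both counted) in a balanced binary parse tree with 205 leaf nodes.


In a balanced binary tree with n leaves the deepest leaf is ceil(log2(n)) edges below the root,
so counting node levels inclusive of root and leaves gives ceil(log2(n)) + 1 levels.
log2(205) = 7.6795
ceil(7.6795) = 8
levels = 8 + 1 = 9

9


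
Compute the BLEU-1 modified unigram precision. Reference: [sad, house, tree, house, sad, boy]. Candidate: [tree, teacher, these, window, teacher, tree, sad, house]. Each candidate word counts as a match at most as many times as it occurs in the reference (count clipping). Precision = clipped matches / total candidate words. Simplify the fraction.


Reference word counts: {'boy': 1, 'house': 2, 'sad': 2, 'tree': 1}
Checking each candidate word (with clipping):
  'tree' -> in reference (ref count 1, used 1/1) -> match (matches: 1)
  'teacher' -> not in reference -> no match (matches: 1)
  'these' -> not in reference -> no match (matches: 1)
  'window' -> not in reference -> no match (matches: 1)
  'teacher' -> not in reference -> no match (matches: 1)
  'tree' -> ref count 1 already used up (1/1) -> clipped, no match (matches: 1)
  'sad' -> in reference (ref count 2, used 1/2) -> match (matches: 2)
  'house' -> in reference (ref count 2, used 1/2) -> match (matches: 3)
Clipped matches: 3, Candidate length: 8
Precision = 3/8

3/8


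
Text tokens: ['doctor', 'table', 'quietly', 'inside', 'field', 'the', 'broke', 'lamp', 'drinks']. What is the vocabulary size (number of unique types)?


Listing all tokens and tracking unique types:
  Token 1: 'doctor' -> NEW (unique so far: 1)
  Token 2: 'table' -> NEW (unique so far: 2)
  Token 3: 'quietly' -> NEW (unique so far: 3)
  Token 4: 'inside' -> NEW (unique so far: 4)
  Token 5: 'field' -> NEW (unique so far: 5)
  Token 6: 'the' -> NEW (unique so far: 6)
  Token 7: 'broke' -> NEW (unique so far: 7)
  Token 8: 'lamp' -> NEW (unique so far: 8)
  Token 9: 'drinks' -> NEW (unique so far: 9)
Unique types: ('broke', 'doctor', 'drinks', 'field', 'inside', 'lamp', 'quietly', 'table', 'the')
Vocabulary size: 9

9


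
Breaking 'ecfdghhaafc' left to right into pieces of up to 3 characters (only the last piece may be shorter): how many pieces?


'ecfdghhaafc' has 11 characters.
Chunking with max size 3:
  Chunk 1: 'ecf' (positions 0-2)
  Chunk 2: 'dgh' (positions 3-5)
  Chunk 3: 'haa' (positions 6-8)
  Chunk 4: 'fc' (positions 9-10)
Total chunks: ceil(11 / 3) = 4

4


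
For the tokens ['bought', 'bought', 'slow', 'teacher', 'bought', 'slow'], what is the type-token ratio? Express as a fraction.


Tokens: 6
Unique types: ('bought', 'slow', 'teacher') = 3
TTR = 3/6
Simplify: divide both by 3 -> 1/2
TTR = 1/2

1/2


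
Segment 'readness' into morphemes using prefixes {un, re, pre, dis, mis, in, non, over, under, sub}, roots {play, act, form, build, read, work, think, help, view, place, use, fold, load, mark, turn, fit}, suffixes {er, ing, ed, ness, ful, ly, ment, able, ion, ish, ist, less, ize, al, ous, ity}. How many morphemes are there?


Segmenting 'readness' against the inventory:
  'read' -> root (morpheme 1)
  'ness' -> suffix (morpheme 2)
Total morphemes: 2

2


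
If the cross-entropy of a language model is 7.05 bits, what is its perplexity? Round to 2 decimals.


Perplexity formula: PP = 2^H
H = 7.05
PP = 2^7.05
Decompose: 2^7.05 = 2^7 * 2^0.05
2^7 = 128, 2^0.05 ~ 1.0352649
PP ~ 128 * 1.0352649 = 132.5139072
Rounded to 2 decimals: 132.51

132.51


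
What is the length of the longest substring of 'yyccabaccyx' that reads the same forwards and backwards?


Scanning 'yyccabaccyx' for palindromic substrings.
Substring at positions 1-9: 'yccabaccy'.
Check: reverse('yccabaccy') = 'yccabaccy' -> palindrome confirmed.
Neighbouring characters ('y' / 'x') break symmetry, so it cannot extend further.
No longer palindromic substring exists; longest length = 9

9


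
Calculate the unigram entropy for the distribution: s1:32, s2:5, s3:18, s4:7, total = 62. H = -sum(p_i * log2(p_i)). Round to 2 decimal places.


Computing entropy H = -sum(p_i * log2(p_i)):
  s1: p = 32/62 = 0.5161, -p*log2(p) = 0.4925
  s2: p = 5/62 = 0.0806, -p*log2(p) = 0.2929
  s3: p = 18/62 = 0.2903, -p*log2(p) = 0.5180
  s4: p = 7/62 = 0.1129, -p*log2(p) = 0.3553
H = sum of terms = 1.6587
Rounded to 2 decimals: 1.66

1.66
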